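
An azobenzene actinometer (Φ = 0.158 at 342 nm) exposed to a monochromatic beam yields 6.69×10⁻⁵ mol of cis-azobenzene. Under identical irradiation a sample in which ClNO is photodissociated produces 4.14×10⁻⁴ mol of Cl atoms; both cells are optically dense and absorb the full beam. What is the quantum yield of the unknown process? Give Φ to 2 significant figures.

Φ = 0.98

Photons absorbed by the actinometer: 6.69×10⁻⁵ / 0.158 = 4.234×10⁻⁴ mol.
Φ(unknown) = 4.14×10⁻⁴ / 4.234×10⁻⁴ = 0.98.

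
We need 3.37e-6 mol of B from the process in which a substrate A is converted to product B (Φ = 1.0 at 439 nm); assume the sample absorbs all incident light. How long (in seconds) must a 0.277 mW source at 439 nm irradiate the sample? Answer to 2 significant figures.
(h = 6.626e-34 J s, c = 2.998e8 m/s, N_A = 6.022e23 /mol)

Photons that must be absorbed: 3.37e-6 / 1.0 = 3.370e-6 mol.
Photon energy: hc/λ = 4.525e-19 J; per mole, 2.725e5 J mol⁻¹.
Energy required: 3.370e-6 × 2.725e5 = 0.9183 J.
Time: 0.9183 J / 0.000277 W = 3300 s.

t ≈ 3300 s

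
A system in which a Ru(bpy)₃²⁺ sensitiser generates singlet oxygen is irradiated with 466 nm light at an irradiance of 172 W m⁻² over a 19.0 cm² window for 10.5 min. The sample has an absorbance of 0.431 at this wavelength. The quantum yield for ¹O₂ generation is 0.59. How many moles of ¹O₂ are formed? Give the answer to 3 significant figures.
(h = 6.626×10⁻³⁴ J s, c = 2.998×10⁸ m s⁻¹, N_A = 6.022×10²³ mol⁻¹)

Photon energy at 466 nm: hc/λ = (6.626×10⁻³⁴)(2.998×10⁸)/(466×10⁻⁹) = 4.263×10⁻¹⁹ J.
Energy delivered: (172 W m⁻²)(19.0×10⁻⁴ m²)(630 s) = 205.9 J.
Photons incident: 205.9 / 4.263×10⁻¹⁹ = 4.830×10²⁰, i.e. 4.830×10²⁰/6.022×10²³ = 8.021×10⁻⁴ mol.
Fraction absorbed: 1 − 10^(−0.431) = 0.6293.
Photons absorbed: 0.6293 × 8.021×10⁻⁴ = 5.048×10⁻⁴ mol.
Product: Φ × n_abs = 0.59 × 5.048×10⁻⁴ = 2.978×10⁻⁴ mol.

2.98×10⁻⁴ mol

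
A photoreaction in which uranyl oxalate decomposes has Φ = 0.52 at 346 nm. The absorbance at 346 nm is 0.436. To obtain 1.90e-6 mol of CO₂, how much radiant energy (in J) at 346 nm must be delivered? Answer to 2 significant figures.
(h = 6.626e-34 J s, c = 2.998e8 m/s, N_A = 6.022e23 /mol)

2.0 J

Photons that must be absorbed: 1.90e-6 / 0.52 = 3.654e-6 mol.
Fraction absorbed: 1 − 10^(−0.436) = 0.6336.
Incident photons needed: 3.654e-6 / 0.6336 = 5.767e-6 mol.
Photon energy: hc/λ = 5.741e-19 J; per mole, 3.457e5 J mol⁻¹.
Energy required: 5.767e-6 × 3.457e5 = 2.0 J.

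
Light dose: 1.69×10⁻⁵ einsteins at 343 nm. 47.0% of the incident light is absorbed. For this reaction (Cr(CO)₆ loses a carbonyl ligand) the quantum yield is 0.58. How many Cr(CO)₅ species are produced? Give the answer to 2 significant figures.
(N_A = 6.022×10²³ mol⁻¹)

2.8×10¹⁸ species

Photons absorbed: 0.470 × 1.69×10⁻⁵ = 7.943×10⁻⁶ mol.
Product: Φ × n_abs = 0.58 × 7.943×10⁻⁶ = 4.607×10⁻⁶ mol.
As a count: 4.607×10⁻⁶ × 6.022×10²³ = 2.8×10¹⁸.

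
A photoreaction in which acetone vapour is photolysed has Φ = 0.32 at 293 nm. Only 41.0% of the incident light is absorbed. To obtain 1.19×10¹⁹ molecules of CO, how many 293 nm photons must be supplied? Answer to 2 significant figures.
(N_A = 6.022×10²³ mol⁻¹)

Product: 1.19×10¹⁹ / 6.022×10²³ = 1.976×10⁻⁵ mol.
Photons that must be absorbed: 1.976×10⁻⁵ / 0.32 = 6.175×10⁻⁵ mol.
Incident photons needed: 6.175×10⁻⁵ / 0.410 = 1.506×10⁻⁴ mol.
Photon count: 1.506×10⁻⁴ × 6.022×10²³ = 9.1×10¹⁹.

9.1×10¹⁹ photons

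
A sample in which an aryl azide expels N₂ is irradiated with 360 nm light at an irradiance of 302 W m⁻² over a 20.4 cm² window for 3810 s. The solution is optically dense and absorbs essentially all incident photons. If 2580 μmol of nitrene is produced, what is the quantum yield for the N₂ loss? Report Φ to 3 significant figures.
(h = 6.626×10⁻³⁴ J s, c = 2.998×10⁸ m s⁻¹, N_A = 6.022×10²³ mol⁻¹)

Φ = 0.365

Product: 2580 μmol = 0.00258 mol.
Photon energy at 360 nm: hc/λ = (6.626×10⁻³⁴)(2.998×10⁸)/(360×10⁻⁹) = 5.518×10⁻¹⁹ J.
Energy delivered: (302 W m⁻²)(20.4×10⁻⁴ m²)(3810 s) = 2347 J.
Photons incident: 2347 / 5.518×10⁻¹⁹ = 4.253×10²¹, i.e. 4.253×10²¹/6.022×10²³ = 0.007062 mol.
Φ = 0.00258 mol / 0.007062 mol photons = 0.365.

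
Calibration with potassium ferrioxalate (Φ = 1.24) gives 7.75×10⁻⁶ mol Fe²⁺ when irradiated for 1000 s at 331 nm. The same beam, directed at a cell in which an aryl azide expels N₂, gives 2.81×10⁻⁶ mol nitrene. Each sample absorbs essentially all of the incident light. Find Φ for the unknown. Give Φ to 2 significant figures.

Φ = 0.45

Photons absorbed by the actinometer: 7.75×10⁻⁶ / 1.24 = 6.250×10⁻⁶ mol.
Φ(unknown) = 2.81×10⁻⁶ / 6.250×10⁻⁶ = 0.45.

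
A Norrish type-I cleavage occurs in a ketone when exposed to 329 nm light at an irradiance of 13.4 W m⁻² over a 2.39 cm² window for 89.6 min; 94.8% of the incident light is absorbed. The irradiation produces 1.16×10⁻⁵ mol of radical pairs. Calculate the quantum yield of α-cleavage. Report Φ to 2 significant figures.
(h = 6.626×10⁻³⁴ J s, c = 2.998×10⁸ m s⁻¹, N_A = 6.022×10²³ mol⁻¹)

Photon energy at 329 nm: hc/λ = (6.626×10⁻³⁴)(2.998×10⁸)/(329×10⁻⁹) = 6.038×10⁻¹⁹ J.
Energy delivered: (13.4 W m⁻²)(2.39×10⁻⁴ m²)(5376 s) = 17.22 J.
Photons incident: 17.22 / 6.038×10⁻¹⁹ = 2.852×10¹⁹, i.e. 2.852×10¹⁹/6.022×10²³ = 4.736×10⁻⁵ mol.
Photons absorbed: 0.948 × 4.736×10⁻⁵ = 4.490×10⁻⁵ mol.
Φ = 1.16×10⁻⁵ mol / 4.490×10⁻⁵ mol photons = 0.26.

Φ = 0.26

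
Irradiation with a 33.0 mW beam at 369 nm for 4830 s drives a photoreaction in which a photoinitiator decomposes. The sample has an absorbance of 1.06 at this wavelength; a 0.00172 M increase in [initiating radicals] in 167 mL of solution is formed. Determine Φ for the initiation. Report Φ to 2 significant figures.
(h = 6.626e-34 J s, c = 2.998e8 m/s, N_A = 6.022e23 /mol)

Φ = 0.64

Product: (0.00172 M)(0.167 L) = 2.872e-4 mol.
Photon energy at 369 nm: hc/λ = (6.626e-34)(2.998e8)/(369e-9) = 5.383e-19 J.
Energy delivered: (33.0 mW)(4830 s) = 159.4 J.
Photons incident: 159.4 / 5.383e-19 = 2.961e20, i.e. 2.961e20/6.022e23 = 4.917e-4 mol.
Fraction absorbed: 1 − 10^(−1.06) = 0.9129.
Photons absorbed: 0.9129 × 4.917e-4 = 4.489e-4 mol.
Φ = 2.872e-4 mol / 4.489e-4 mol photons = 0.64.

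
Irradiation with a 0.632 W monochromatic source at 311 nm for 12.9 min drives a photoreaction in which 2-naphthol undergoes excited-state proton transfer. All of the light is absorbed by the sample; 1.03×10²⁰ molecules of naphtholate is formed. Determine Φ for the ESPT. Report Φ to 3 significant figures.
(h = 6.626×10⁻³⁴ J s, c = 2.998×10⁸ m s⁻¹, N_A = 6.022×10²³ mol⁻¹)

Product: 1.03×10²⁰ / 6.022×10²³ = 1.710×10⁻⁴ mol.
Photon energy at 311 nm: hc/λ = (6.626×10⁻³⁴)(2.998×10⁸)/(311×10⁻⁹) = 6.387×10⁻¹⁹ J.
Energy delivered: (0.632 W)(774 s) = 489.2 J.
Photons incident: 489.2 / 6.387×10⁻¹⁹ = 7.659×10²⁰, i.e. 7.659×10²⁰/6.022×10²³ = 0.001272 mol.
Φ = 1.710×10⁻⁴ mol / 0.001272 mol photons = 0.134.

Φ = 0.134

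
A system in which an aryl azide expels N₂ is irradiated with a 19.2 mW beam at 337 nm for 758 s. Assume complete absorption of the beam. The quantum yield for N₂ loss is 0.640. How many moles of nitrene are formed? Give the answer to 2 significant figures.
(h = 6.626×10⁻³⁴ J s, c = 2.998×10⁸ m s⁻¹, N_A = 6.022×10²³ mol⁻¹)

2.6×10⁻⁵ mol

Photon energy at 337 nm: hc/λ = (6.626×10⁻³⁴)(2.998×10⁸)/(337×10⁻⁹) = 5.895×10⁻¹⁹ J.
Energy delivered: (19.2 mW)(758 s) = 14.55 J.
Photons incident: 14.55 / 5.895×10⁻¹⁹ = 2.468×10¹⁹, i.e. 2.468×10¹⁹/6.022×10²³ = 4.098×10⁻⁵ mol.
Product: Φ × n_abs = 0.640 × 4.098×10⁻⁵ = 2.623×10⁻⁵ mol.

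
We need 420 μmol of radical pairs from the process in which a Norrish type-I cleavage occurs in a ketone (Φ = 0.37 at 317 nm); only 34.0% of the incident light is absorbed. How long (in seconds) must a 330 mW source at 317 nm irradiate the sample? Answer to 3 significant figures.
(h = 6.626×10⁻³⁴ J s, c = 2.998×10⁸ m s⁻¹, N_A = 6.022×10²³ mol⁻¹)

t ≈ 3820 s

Product: 420 μmol = 4.20×10⁻⁴ mol.
Photons that must be absorbed: 4.20×10⁻⁴ / 0.37 = 0.001135 mol.
Incident photons needed: 0.001135 / 0.340 = 0.003338 mol.
Photon energy: hc/λ = 6.266×10⁻¹⁹ J; per mole, 3.773×10⁵ J mol⁻¹.
Energy required: 0.003338 × 3.773×10⁵ = 1259 J.
Time: 1259 J / 0.33 W = 3820 s.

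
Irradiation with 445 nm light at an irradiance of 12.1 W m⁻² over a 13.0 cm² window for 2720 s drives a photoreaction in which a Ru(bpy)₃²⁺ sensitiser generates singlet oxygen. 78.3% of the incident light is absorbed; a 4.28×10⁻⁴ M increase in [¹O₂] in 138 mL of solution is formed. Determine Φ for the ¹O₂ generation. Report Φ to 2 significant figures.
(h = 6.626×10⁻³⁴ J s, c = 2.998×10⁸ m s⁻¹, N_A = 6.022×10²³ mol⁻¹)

Φ = 0.47

Product: (4.28×10⁻⁴ M)(0.138 L) = 5.906×10⁻⁵ mol.
Photon energy at 445 nm: hc/λ = (6.626×10⁻³⁴)(2.998×10⁸)/(445×10⁻⁹) = 4.464×10⁻¹⁹ J.
Energy delivered: (12.1 W m⁻²)(13.0×10⁻⁴ m²)(2720 s) = 42.79 J.
Photons incident: 42.79 / 4.464×10⁻¹⁹ = 9.586×10¹⁹, i.e. 9.586×10¹⁹/6.022×10²³ = 1.592×10⁻⁴ mol.
Photons absorbed: 0.783 × 1.592×10⁻⁴ = 1.247×10⁻⁴ mol.
Φ = 5.906×10⁻⁵ mol / 1.247×10⁻⁴ mol photons = 0.47.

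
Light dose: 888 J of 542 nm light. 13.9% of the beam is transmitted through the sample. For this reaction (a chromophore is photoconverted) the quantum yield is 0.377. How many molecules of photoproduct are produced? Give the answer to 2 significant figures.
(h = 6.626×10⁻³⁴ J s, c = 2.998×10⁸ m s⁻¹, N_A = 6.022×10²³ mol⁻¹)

Photon energy at 542 nm: hc/λ = (6.626×10⁻³⁴)(2.998×10⁸)/(542×10⁻⁹) = 3.665×10⁻¹⁹ J.
Photons incident: 888 / 3.665×10⁻¹⁹ = 2.423×10²¹, i.e. 2.423×10²¹/6.022×10²³ = 0.004024 mol.
Fraction absorbed: 1 − 13.9/100 = 0.8610.
Photons absorbed: 0.8610 × 0.004024 = 0.003465 mol.
Product: Φ × n_abs = 0.377 × 0.003465 = 0.001306 mol.
As a count: 0.001306 × 6.022×10²³ = 7.9×10²⁰.

7.9×10²⁰ molecules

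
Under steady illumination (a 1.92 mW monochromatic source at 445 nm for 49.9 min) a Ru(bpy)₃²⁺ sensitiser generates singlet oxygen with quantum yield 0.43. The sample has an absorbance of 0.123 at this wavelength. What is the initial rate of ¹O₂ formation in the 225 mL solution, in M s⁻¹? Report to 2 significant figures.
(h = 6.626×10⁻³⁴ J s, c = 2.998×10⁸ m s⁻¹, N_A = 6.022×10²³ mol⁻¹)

Photon energy at 445 nm: hc/λ = (6.626×10⁻³⁴)(2.998×10⁸)/(445×10⁻⁹) = 4.464×10⁻¹⁹ J.
Energy delivered: (1.92 mW)(2994 s) = 5.748 J.
Photons incident: 5.748 / 4.464×10⁻¹⁹ = 1.288×10¹⁹, i.e. 1.288×10¹⁹/6.022×10²³ = 2.139×10⁻⁵ mol.
Fraction absorbed: 1 − 10^(−0.123) = 0.2466.
Photons absorbed: 0.2466 × 2.139×10⁻⁵ = 5.275×10⁻⁶ mol.
Product formed: 0.43 × 5.275×10⁻⁶ = 2.268×10⁻⁶ mol.
Rate: 2.268×10⁻⁶ mol / (2994 s × 0.225 L) = 3.4×10⁻⁹ M s⁻¹.

3.4×10⁻⁹ M s⁻¹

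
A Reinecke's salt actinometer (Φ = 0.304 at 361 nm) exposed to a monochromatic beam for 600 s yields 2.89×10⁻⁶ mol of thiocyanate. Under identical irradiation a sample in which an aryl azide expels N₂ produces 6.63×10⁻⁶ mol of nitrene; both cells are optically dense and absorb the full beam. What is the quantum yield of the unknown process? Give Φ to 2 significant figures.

Photons absorbed by the actinometer: 2.89×10⁻⁶ / 0.304 = 9.507×10⁻⁶ mol.
Φ(unknown) = 6.63×10⁻⁶ / 9.507×10⁻⁶ = 0.70.

Φ = 0.70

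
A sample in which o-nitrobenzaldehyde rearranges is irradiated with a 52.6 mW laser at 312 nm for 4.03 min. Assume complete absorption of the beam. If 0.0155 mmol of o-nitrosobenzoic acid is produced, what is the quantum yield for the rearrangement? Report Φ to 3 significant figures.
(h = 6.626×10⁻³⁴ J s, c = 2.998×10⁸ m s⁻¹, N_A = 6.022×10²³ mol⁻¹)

Φ = 0.467

Product: 0.0155 mmol = 1.55×10⁻⁵ mol.
Photon energy at 312 nm: hc/λ = (6.626×10⁻³⁴)(2.998×10⁸)/(312×10⁻⁹) = 6.367×10⁻¹⁹ J.
Energy delivered: (52.6 mW)(241.8 s) = 12.72 J.
Photons incident: 12.72 / 6.367×10⁻¹⁹ = 1.998×10¹⁹, i.e. 1.998×10¹⁹/6.022×10²³ = 3.318×10⁻⁵ mol.
Φ = 1.55×10⁻⁵ mol / 3.318×10⁻⁵ mol photons = 0.467.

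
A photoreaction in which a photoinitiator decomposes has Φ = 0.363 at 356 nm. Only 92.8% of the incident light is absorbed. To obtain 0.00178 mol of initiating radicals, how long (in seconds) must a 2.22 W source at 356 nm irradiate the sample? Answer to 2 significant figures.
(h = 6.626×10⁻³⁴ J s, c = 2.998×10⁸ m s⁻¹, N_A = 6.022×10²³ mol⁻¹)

t ≈ 800 s

Photons that must be absorbed: 0.00178 / 0.363 = 0.004904 mol.
Incident photons needed: 0.004904 / 0.928 = 0.005284 mol.
Photon energy: hc/λ = 5.580×10⁻¹⁹ J; per mole, 3.360×10⁵ J mol⁻¹.
Energy required: 0.005284 × 3.360×10⁵ = 1775 J.
Time: 1775 J / 2.22 W = 800 s.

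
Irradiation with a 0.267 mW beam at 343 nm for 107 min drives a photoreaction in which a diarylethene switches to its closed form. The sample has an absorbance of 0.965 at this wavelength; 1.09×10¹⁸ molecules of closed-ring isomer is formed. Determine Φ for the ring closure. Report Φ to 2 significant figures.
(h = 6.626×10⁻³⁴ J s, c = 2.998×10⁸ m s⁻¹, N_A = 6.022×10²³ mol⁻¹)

Product: 1.09×10¹⁸ / 6.022×10²³ = 1.810×10⁻⁶ mol.
Photon energy at 343 nm: hc/λ = (6.626×10⁻³⁴)(2.998×10⁸)/(343×10⁻⁹) = 5.791×10⁻¹⁹ J.
Energy delivered: (0.267 mW)(6420 s) = 1.714 J.
Photons incident: 1.714 / 5.791×10⁻¹⁹ = 2.960×10¹⁸, i.e. 2.960×10¹⁸/6.022×10²³ = 4.915×10⁻⁶ mol.
Fraction absorbed: 1 − 10^(−0.965) = 0.8916.
Photons absorbed: 0.8916 × 4.915×10⁻⁶ = 4.382×10⁻⁶ mol.
Φ = 1.810×10⁻⁶ mol / 4.382×10⁻⁶ mol photons = 0.41.

Φ = 0.41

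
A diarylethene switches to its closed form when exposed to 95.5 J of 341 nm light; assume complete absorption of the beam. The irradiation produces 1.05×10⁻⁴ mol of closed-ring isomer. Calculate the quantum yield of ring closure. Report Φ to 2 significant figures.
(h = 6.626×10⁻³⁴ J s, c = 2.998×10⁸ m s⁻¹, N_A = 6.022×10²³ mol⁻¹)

Photon energy at 341 nm: hc/λ = (6.626×10⁻³⁴)(2.998×10⁸)/(341×10⁻⁹) = 5.825×10⁻¹⁹ J.
Photons incident: 95.5 / 5.825×10⁻¹⁹ = 1.639×10²⁰, i.e. 1.639×10²⁰/6.022×10²³ = 2.722×10⁻⁴ mol.
Φ = 1.05×10⁻⁴ mol / 2.722×10⁻⁴ mol photons = 0.39.

Φ = 0.39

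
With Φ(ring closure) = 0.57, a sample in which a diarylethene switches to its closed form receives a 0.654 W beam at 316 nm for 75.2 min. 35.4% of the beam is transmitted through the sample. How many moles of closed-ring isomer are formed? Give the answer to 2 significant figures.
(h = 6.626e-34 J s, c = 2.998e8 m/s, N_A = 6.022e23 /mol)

0.0029 mol

Photon energy at 316 nm: hc/λ = (6.626e-34)(2.998e8)/(316e-9) = 6.286e-19 J.
Energy delivered: (0.654 W)(4512 s) = 2951 J.
Photons incident: 2951 / 6.286e-19 = 4.695e21, i.e. 4.695e21/6.022e23 = 0.007796 mol.
Fraction absorbed: 1 − 35.4/100 = 0.6460.
Photons absorbed: 0.6460 × 0.007796 = 0.005036 mol.
Product: Φ × n_abs = 0.57 × 0.005036 = 0.002871 mol.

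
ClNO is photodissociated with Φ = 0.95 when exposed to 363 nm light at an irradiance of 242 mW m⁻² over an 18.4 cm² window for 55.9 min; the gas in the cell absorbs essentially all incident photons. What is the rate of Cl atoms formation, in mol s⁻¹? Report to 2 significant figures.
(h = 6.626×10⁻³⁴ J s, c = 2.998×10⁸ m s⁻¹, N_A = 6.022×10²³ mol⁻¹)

Photon energy at 363 nm: hc/λ = (6.626×10⁻³⁴)(2.998×10⁸)/(363×10⁻⁹) = 5.472×10⁻¹⁹ J.
Energy delivered: (242 mW m⁻²)(18.4×10⁻⁴ m²)(3354 s) = 1.493 J.
Photons incident: 1.493 / 5.472×10⁻¹⁹ = 2.728×10¹⁸, i.e. 2.728×10¹⁸/6.022×10²³ = 4.530×10⁻⁶ mol.
Product formed: 0.95 × 4.530×10⁻⁶ = 4.303×10⁻⁶ mol.
Rate: 4.303×10⁻⁶ / 3354 s = 1.3×10⁻⁹ mol s⁻¹.

1.3×10⁻⁹ mol s⁻¹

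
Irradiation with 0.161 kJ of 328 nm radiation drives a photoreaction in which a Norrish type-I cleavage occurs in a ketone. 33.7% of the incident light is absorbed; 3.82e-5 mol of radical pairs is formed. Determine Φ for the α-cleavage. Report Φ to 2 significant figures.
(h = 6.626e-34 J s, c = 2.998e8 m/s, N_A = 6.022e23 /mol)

Φ = 0.26

Photon energy at 328 nm: hc/λ = (6.626e-34)(2.998e8)/(328e-9) = 6.056e-19 J.
Incident energy: 0.161 kJ = 161 J.
Photons incident: 161 / 6.056e-19 = 2.659e20, i.e. 2.659e20/6.022e23 = 4.415e-4 mol.
Photons absorbed: 0.337 × 4.415e-4 = 1.488e-4 mol.
Φ = 3.82e-5 mol / 1.488e-4 mol photons = 0.26.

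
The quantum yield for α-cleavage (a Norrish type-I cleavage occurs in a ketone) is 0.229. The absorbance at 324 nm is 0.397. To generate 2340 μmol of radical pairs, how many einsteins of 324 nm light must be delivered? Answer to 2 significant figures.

0.017 einstein

Product: 2340 μmol = 0.00234 mol.
Photons that must be absorbed: 0.00234 / 0.229 = 0.01022 mol.
Fraction absorbed: 1 − 10^(−0.397) = 0.5991.
Incident photons needed: 0.01022 / 0.5991 = 0.01706 mol.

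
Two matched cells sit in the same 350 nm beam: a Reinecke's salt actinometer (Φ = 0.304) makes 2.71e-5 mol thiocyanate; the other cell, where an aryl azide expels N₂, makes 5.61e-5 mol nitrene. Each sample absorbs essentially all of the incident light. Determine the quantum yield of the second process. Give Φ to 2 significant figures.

Φ = 0.63

Photons absorbed by the actinometer: 2.71e-5 / 0.304 = 8.914e-5 mol.
Φ(unknown) = 5.61e-5 / 8.914e-5 = 0.63.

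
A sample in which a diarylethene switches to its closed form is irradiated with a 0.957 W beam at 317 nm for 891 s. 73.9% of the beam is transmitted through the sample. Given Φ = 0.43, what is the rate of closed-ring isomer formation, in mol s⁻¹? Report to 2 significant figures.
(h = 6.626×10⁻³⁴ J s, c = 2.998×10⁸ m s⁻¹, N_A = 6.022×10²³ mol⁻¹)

2.8×10⁻⁷ mol s⁻¹

Photon energy at 317 nm: hc/λ = (6.626×10⁻³⁴)(2.998×10⁸)/(317×10⁻⁹) = 6.266×10⁻¹⁹ J.
Energy delivered: (0.957 W)(891 s) = 852.7 J.
Photons incident: 852.7 / 6.266×10⁻¹⁹ = 1.361×10²¹, i.e. 1.361×10²¹/6.022×10²³ = 0.002260 mol.
Fraction absorbed: 1 − 73.9/100 = 0.2610.
Photons absorbed: 0.2610 × 0.002260 = 5.899×10⁻⁴ mol.
Product formed: 0.43 × 5.899×10⁻⁴ = 2.537×10⁻⁴ mol.
Rate: 2.537×10⁻⁴ / 891 s = 2.8×10⁻⁷ mol s⁻¹.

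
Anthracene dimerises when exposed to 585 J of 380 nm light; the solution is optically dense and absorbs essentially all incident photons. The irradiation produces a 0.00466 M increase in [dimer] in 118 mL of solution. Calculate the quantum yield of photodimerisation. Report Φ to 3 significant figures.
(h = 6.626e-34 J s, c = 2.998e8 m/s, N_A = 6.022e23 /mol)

Product: (0.00466 M)(0.118 L) = 5.499e-4 mol.
Photon energy at 380 nm: hc/λ = (6.626e-34)(2.998e8)/(380e-9) = 5.228e-19 J.
Photons incident: 585 / 5.228e-19 = 1.119e21, i.e. 1.119e21/6.022e23 = 0.001858 mol.
Φ = 5.499e-4 mol / 0.001858 mol photons = 0.296.

Φ = 0.296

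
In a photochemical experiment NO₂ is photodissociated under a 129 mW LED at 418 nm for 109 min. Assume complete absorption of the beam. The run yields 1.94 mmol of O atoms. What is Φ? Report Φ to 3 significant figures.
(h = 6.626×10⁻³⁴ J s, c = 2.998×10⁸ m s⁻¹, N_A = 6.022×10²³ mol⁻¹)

Φ = 0.658

Product: 1.94 mmol = 0.00194 mol.
Photon energy at 418 nm: hc/λ = (6.626×10⁻³⁴)(2.998×10⁸)/(418×10⁻⁹) = 4.752×10⁻¹⁹ J.
Energy delivered: (129 mW)(6540 s) = 843.7 J.
Photons incident: 843.7 / 4.752×10⁻¹⁹ = 1.775×10²¹, i.e. 1.775×10²¹/6.022×10²³ = 0.002948 mol.
Φ = 0.00194 mol / 0.002948 mol photons = 0.658.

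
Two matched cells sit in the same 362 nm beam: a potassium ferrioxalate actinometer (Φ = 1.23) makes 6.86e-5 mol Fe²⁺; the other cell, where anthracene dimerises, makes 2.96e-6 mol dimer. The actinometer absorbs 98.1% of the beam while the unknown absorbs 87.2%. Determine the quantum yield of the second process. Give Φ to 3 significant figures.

Photons absorbed by the actinometer: 6.86e-5 / 1.23 = 5.577e-5 mol.
Incident flux: 5.577e-5 / 0.981 = 5.685e-5 einstein.
Absorbed by unknown: 0.872 × 5.685e-5 = 4.957e-5 mol.
Φ(unknown) = 2.96e-6 / 4.957e-5 = 0.0597.

Φ = 0.0597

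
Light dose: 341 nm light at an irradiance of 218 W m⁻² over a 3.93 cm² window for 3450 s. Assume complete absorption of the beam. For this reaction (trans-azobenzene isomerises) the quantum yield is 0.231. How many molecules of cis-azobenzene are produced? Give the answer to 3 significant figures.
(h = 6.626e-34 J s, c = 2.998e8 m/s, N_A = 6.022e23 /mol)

Photon energy at 341 nm: hc/λ = (6.626e-34)(2.998e8)/(341e-9) = 5.825e-19 J.
Energy delivered: (218 W m⁻²)(3.93e-4 m²)(3450 s) = 295.6 J.
Photons incident: 295.6 / 5.825e-19 = 5.075e20, i.e. 5.075e20/6.022e23 = 8.427e-4 mol.
Product: Φ × n_abs = 0.231 × 8.427e-4 = 1.947e-4 mol.
As a count: 1.947e-4 × 6.022e23 = 1.17e20.

1.17e20 molecules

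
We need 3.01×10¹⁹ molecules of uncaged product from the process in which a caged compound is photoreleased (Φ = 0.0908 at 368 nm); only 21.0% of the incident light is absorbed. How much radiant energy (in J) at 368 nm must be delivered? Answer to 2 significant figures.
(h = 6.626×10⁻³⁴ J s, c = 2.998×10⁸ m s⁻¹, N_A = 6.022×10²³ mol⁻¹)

850 J

Product: 3.01×10¹⁹ / 6.022×10²³ = 4.998×10⁻⁵ mol.
Photons that must be absorbed: 4.998×10⁻⁵ / 0.0908 = 5.504×10⁻⁴ mol.
Incident photons needed: 5.504×10⁻⁴ / 0.210 = 0.002621 mol.
Photon energy: hc/λ = 5.398×10⁻¹⁹ J; per mole, 3.251×10⁵ J mol⁻¹.
Energy required: 0.002621 × 3.251×10⁵ = 850 J.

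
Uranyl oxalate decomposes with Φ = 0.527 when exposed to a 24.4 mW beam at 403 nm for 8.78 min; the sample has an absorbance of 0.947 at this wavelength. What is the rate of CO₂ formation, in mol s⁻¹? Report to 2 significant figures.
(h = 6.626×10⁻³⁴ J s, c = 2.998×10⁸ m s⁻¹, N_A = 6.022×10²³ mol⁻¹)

Photon energy at 403 nm: hc/λ = (6.626×10⁻³⁴)(2.998×10⁸)/(403×10⁻⁹) = 4.929×10⁻¹⁹ J.
Energy delivered: (24.4 mW)(526.8 s) = 12.85 J.
Photons incident: 12.85 / 4.929×10⁻¹⁹ = 2.607×10¹⁹, i.e. 2.607×10¹⁹/6.022×10²³ = 4.329×10⁻⁵ mol.
Fraction absorbed: 1 − 10^(−0.947) = 0.8870.
Photons absorbed: 0.8870 × 4.329×10⁻⁵ = 3.840×10⁻⁵ mol.
Product formed: 0.527 × 3.840×10⁻⁵ = 2.024×10⁻⁵ mol.
Rate: 2.024×10⁻⁵ / 526.8 s = 3.8×10⁻⁸ mol s⁻¹.

3.8×10⁻⁸ mol s⁻¹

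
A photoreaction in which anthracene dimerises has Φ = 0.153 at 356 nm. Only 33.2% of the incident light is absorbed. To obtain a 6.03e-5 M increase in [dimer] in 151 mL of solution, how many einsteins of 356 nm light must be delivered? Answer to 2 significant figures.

1.8e-4 einstein

Product: (6.03e-5 M)(0.151 L) = 9.105e-6 mol.
Photons that must be absorbed: 9.105e-6 / 0.153 = 5.951e-5 mol.
Incident photons needed: 5.951e-5 / 0.332 = 1.792e-4 mol.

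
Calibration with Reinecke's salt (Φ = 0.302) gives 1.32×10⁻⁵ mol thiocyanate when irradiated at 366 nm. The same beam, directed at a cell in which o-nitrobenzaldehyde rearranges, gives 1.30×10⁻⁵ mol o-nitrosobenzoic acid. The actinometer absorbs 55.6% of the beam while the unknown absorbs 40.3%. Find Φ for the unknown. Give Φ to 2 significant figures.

Photons absorbed by the actinometer: 1.32×10⁻⁵ / 0.302 = 4.371×10⁻⁵ mol.
Incident flux: 4.371×10⁻⁵ / 0.556 = 7.862×10⁻⁵ einstein.
Absorbed by unknown: 0.403 × 7.862×10⁻⁵ = 3.168×10⁻⁵ mol.
Φ(unknown) = 1.30×10⁻⁵ / 3.168×10⁻⁵ = 0.41.

Φ = 0.41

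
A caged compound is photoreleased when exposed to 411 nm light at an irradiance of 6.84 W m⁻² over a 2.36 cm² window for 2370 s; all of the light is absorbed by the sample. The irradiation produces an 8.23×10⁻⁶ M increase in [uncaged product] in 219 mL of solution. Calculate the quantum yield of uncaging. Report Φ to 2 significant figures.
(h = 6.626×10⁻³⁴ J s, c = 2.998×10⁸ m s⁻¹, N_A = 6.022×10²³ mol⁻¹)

Φ = 0.14

Product: (8.23×10⁻⁶ M)(0.219 L) = 1.802×10⁻⁶ mol.
Photon energy at 411 nm: hc/λ = (6.626×10⁻³⁴)(2.998×10⁸)/(411×10⁻⁹) = 4.833×10⁻¹⁹ J.
Energy delivered: (6.84 W m⁻²)(2.36×10⁻⁴ m²)(2370 s) = 3.826 J.
Photons incident: 3.826 / 4.833×10⁻¹⁹ = 7.916×10¹⁸, i.e. 7.916×10¹⁸/6.022×10²³ = 1.315×10⁻⁵ mol.
Φ = 1.802×10⁻⁶ mol / 1.315×10⁻⁵ mol photons = 0.14.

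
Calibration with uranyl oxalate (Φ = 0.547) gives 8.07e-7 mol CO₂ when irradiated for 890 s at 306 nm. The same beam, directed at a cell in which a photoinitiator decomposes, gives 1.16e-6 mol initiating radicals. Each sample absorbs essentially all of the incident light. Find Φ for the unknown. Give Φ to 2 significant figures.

Φ = 0.79

Photons absorbed by the actinometer: 8.07e-7 / 0.547 = 1.475e-6 mol.
Φ(unknown) = 1.16e-6 / 1.475e-6 = 0.79.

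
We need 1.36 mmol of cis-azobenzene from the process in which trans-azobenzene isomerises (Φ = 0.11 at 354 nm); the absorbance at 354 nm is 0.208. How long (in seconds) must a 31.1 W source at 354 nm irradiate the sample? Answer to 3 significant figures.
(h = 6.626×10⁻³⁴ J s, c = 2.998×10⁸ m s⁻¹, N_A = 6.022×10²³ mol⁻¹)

Product: 1.36 mmol = 0.00136 mol.
Photons that must be absorbed: 0.00136 / 0.11 = 0.01236 mol.
Fraction absorbed: 1 − 10^(−0.208) = 0.3806.
Incident photons needed: 0.01236 / 0.3806 = 0.03248 mol.
Photon energy: hc/λ = 5.612×10⁻¹⁹ J; per mole, 3.380×10⁵ J mol⁻¹.
Energy required: 0.03248 × 3.380×10⁵ = 1.098×10⁴ J.
Time: 1.098×10⁴ J / 31.1 W = 353 s.

t ≈ 353 s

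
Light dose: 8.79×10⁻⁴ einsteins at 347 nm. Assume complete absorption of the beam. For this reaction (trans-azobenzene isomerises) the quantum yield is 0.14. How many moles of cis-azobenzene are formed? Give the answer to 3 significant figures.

Product: Φ × n_abs = 0.14 × 8.79×10⁻⁴ = 1.231×10⁻⁴ mol.

1.23×10⁻⁴ mol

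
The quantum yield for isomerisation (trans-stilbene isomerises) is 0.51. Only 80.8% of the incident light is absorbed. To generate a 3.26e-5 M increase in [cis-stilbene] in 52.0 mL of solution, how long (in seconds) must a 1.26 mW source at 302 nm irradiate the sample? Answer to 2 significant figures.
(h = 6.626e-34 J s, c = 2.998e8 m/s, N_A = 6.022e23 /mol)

Product: (3.26e-5 M)(0.052 L) = 1.695e-6 mol.
Photons that must be absorbed: 1.695e-6 / 0.51 = 3.324e-6 mol.
Incident photons needed: 3.324e-6 / 0.808 = 4.114e-6 mol.
Photon energy: hc/λ = 6.578e-19 J; per mole, 3.961e5 J mol⁻¹.
Energy required: 4.114e-6 × 3.961e5 = 1.630 J.
Time: 1.630 J / 0.00126 W = 1300 s.

t ≈ 1300 s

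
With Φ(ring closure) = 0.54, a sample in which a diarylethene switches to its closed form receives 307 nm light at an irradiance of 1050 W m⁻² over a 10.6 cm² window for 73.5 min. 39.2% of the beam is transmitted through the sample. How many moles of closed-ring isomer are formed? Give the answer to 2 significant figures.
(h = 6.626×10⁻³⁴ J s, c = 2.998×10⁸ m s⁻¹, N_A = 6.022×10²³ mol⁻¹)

0.0041 mol

Photon energy at 307 nm: hc/λ = (6.626×10⁻³⁴)(2.998×10⁸)/(307×10⁻⁹) = 6.471×10⁻¹⁹ J.
Energy delivered: (1050 W m⁻²)(10.6×10⁻⁴ m²)(4410 s) = 4908 J.
Photons incident: 4908 / 6.471×10⁻¹⁹ = 7.585×10²¹, i.e. 7.585×10²¹/6.022×10²³ = 0.01260 mol.
Fraction absorbed: 1 − 39.2/100 = 0.6080.
Photons absorbed: 0.6080 × 0.01260 = 0.007661 mol.
Product: Φ × n_abs = 0.54 × 0.007661 = 0.004137 mol.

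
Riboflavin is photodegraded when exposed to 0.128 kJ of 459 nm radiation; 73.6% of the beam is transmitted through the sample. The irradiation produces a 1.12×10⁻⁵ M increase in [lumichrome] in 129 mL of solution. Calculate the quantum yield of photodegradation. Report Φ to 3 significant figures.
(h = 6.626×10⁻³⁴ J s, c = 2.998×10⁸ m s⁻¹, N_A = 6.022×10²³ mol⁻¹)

Product: (1.12×10⁻⁵ M)(0.129 L) = 1.445×10⁻⁶ mol.
Photon energy at 459 nm: hc/λ = (6.626×10⁻³⁴)(2.998×10⁸)/(459×10⁻⁹) = 4.328×10⁻¹⁹ J.
Incident energy: 0.128 kJ = 128 J.
Photons incident: 128 / 4.328×10⁻¹⁹ = 2.957×10²⁰, i.e. 2.957×10²⁰/6.022×10²³ = 4.910×10⁻⁴ mol.
Fraction absorbed: 1 − 73.6/100 = 0.2640.
Photons absorbed: 0.2640 × 4.910×10⁻⁴ = 1.296×10⁻⁴ mol.
Φ = 1.445×10⁻⁶ mol / 1.296×10⁻⁴ mol photons = 0.0111.

Φ = 0.0111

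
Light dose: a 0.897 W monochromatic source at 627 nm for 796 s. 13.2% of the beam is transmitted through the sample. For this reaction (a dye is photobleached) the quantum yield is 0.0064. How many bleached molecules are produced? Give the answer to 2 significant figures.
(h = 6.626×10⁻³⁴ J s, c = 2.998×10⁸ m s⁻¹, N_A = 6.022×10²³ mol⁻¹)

Photon energy at 627 nm: hc/λ = (6.626×10⁻³⁴)(2.998×10⁸)/(627×10⁻⁹) = 3.168×10⁻¹⁹ J.
Energy delivered: (0.897 W)(796 s) = 714.0 J.
Photons incident: 714.0 / 3.168×10⁻¹⁹ = 2.254×10²¹, i.e. 2.254×10²¹/6.022×10²³ = 0.003743 mol.
Fraction absorbed: 1 − 13.2/100 = 0.8680.
Photons absorbed: 0.8680 × 0.003743 = 0.003249 mol.
Product: Φ × n_abs = 0.0064 × 0.003249 = 2.079×10⁻⁵ mol.
As a count: 2.079×10⁻⁵ × 6.022×10²³ = 1.3×10¹⁹.

1.3×10¹⁹ bleached molecules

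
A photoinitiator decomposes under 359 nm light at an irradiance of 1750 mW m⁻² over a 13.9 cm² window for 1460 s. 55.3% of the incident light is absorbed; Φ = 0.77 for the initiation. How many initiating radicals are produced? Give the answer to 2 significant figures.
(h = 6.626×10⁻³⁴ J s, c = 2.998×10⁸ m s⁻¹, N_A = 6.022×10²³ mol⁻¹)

Photon energy at 359 nm: hc/λ = (6.626×10⁻³⁴)(2.998×10⁸)/(359×10⁻⁹) = 5.533×10⁻¹⁹ J.
Energy delivered: (1750 mW m⁻²)(13.9×10⁻⁴ m²)(1460 s) = 3.551 J.
Photons incident: 3.551 / 5.533×10⁻¹⁹ = 6.418×10¹⁸, i.e. 6.418×10¹⁸/6.022×10²³ = 1.066×10⁻⁵ mol.
Photons absorbed: 0.553 × 1.066×10⁻⁵ = 5.895×10⁻⁶ mol.
Product: Φ × n_abs = 0.77 × 5.895×10⁻⁶ = 4.539×10⁻⁶ mol.
As a count: 4.539×10⁻⁶ × 6.022×10²³ = 2.7×10¹⁸.

2.7×10¹⁸ initiating radicals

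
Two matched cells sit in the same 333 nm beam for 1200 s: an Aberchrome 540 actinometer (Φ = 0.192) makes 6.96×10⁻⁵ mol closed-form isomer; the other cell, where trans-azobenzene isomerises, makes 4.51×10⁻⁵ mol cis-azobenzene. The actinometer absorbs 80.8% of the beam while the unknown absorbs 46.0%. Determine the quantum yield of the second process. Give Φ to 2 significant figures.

Φ = 0.22

Photons absorbed by the actinometer: 6.96×10⁻⁵ / 0.192 = 3.625×10⁻⁴ mol.
Incident flux: 3.625×10⁻⁴ / 0.808 = 4.486×10⁻⁴ einstein.
Absorbed by unknown: 0.460 × 4.486×10⁻⁴ = 2.064×10⁻⁴ mol.
Φ(unknown) = 4.51×10⁻⁵ / 2.064×10⁻⁴ = 0.22.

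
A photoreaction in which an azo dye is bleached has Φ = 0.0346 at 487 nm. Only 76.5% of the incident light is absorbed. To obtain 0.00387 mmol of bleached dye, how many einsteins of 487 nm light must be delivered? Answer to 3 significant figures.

1.46×10⁻⁴ einstein

Product: 0.00387 mmol = 3.87×10⁻⁶ mol.
Photons that must be absorbed: 3.87×10⁻⁶ / 0.0346 = 1.118×10⁻⁴ mol.
Incident photons needed: 1.118×10⁻⁴ / 0.765 = 1.461×10⁻⁴ mol.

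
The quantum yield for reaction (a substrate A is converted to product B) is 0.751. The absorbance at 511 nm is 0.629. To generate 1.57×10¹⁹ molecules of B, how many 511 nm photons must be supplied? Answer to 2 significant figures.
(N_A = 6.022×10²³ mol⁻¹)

2.7×10¹⁹ photons

Product: 1.57×10¹⁹ / 6.022×10²³ = 2.607×10⁻⁵ mol.
Photons that must be absorbed: 2.607×10⁻⁵ / 0.751 = 3.471×10⁻⁵ mol.
Fraction absorbed: 1 − 10^(−0.629) = 0.7650.
Incident photons needed: 3.471×10⁻⁵ / 0.7650 = 4.537×10⁻⁵ mol.
Photon count: 4.537×10⁻⁵ × 6.022×10²³ = 2.7×10¹⁹.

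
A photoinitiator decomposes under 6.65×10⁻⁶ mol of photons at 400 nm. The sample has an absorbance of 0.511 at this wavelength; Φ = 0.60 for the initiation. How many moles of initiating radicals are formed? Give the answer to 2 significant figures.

2.8×10⁻⁶ mol

Fraction absorbed: 1 − 10^(−0.511) = 0.6917.
Photons absorbed: 0.6917 × 6.65×10⁻⁶ = 4.600×10⁻⁶ mol.
Product: Φ × n_abs = 0.60 × 4.600×10⁻⁶ = 2.760×10⁻⁶ mol.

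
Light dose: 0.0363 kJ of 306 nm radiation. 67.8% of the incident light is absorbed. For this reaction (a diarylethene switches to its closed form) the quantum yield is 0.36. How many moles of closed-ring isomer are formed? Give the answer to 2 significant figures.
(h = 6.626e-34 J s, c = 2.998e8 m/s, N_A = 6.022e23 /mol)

2.3e-5 mol

Photon energy at 306 nm: hc/λ = (6.626e-34)(2.998e8)/(306e-9) = 6.492e-19 J.
Incident energy: 0.0363 kJ = 36.3 J.
Photons incident: 36.3 / 6.492e-19 = 5.591e19, i.e. 5.591e19/6.022e23 = 9.284e-5 mol.
Photons absorbed: 0.678 × 9.284e-5 = 6.295e-5 mol.
Product: Φ × n_abs = 0.36 × 6.295e-5 = 2.266e-5 mol.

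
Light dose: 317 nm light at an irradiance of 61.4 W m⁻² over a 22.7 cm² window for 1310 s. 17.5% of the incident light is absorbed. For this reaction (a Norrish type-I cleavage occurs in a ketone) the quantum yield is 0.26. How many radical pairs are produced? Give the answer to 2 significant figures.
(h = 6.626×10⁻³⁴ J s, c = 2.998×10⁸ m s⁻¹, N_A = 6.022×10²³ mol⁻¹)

Photon energy at 317 nm: hc/λ = (6.626×10⁻³⁴)(2.998×10⁸)/(317×10⁻⁹) = 6.266×10⁻¹⁹ J.
Energy delivered: (61.4 W m⁻²)(22.7×10⁻⁴ m²)(1310 s) = 182.6 J.
Photons incident: 182.6 / 6.266×10⁻¹⁹ = 2.914×10²⁰, i.e. 2.914×10²⁰/6.022×10²³ = 4.839×10⁻⁴ mol.
Photons absorbed: 0.175 × 4.839×10⁻⁴ = 8.468×10⁻⁵ mol.
Product: Φ × n_abs = 0.26 × 8.468×10⁻⁵ = 2.202×10⁻⁵ mol.
As a count: 2.202×10⁻⁵ × 6.022×10²³ = 1.3×10¹⁹.

1.3×10¹⁹ radical pairs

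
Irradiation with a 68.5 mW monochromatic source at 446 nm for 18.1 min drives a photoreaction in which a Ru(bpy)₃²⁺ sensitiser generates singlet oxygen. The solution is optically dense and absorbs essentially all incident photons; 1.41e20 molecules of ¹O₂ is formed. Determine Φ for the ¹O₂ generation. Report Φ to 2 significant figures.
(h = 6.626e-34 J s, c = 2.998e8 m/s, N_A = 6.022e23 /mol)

Product: 1.41e20 / 6.022e23 = 2.341e-4 mol.
Photon energy at 446 nm: hc/λ = (6.626e-34)(2.998e8)/(446e-9) = 4.454e-19 J.
Energy delivered: (68.5 mW)(1086 s) = 74.39 J.
Photons incident: 74.39 / 4.454e-19 = 1.670e20, i.e. 1.670e20/6.022e23 = 2.773e-4 mol.
Φ = 2.341e-4 mol / 2.773e-4 mol photons = 0.84.

Φ = 0.84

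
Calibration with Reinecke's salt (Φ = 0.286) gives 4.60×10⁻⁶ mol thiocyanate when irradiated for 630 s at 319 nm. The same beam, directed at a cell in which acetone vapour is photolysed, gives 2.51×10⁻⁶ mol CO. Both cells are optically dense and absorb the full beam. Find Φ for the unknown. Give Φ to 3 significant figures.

Φ = 0.156

Photons absorbed by the actinometer: 4.60×10⁻⁶ / 0.286 = 1.608×10⁻⁵ mol.
Φ(unknown) = 2.51×10⁻⁶ / 1.608×10⁻⁵ = 0.156.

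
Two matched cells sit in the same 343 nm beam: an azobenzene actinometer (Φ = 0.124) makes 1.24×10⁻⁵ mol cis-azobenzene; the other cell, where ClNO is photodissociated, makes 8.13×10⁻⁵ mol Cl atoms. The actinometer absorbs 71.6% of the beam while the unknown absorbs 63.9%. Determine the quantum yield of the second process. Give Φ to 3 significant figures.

Photons absorbed by the actinometer: 1.24×10⁻⁵ / 0.124 = 1.000×10⁻⁴ mol.
Incident flux: 1.000×10⁻⁴ / 0.716 = 1.397×10⁻⁴ einstein.
Absorbed by unknown: 0.639 × 1.397×10⁻⁴ = 8.927×10⁻⁵ mol.
Φ(unknown) = 8.13×10⁻⁵ / 8.927×10⁻⁵ = 0.911.

Φ = 0.911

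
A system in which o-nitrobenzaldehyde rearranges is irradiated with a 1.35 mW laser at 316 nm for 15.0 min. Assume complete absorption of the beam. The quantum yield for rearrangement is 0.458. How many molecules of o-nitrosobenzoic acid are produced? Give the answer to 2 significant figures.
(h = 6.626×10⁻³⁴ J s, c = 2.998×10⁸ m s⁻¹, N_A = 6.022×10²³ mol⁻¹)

Photon energy at 316 nm: hc/λ = (6.626×10⁻³⁴)(2.998×10⁸)/(316×10⁻⁹) = 6.286×10⁻¹⁹ J.
Energy delivered: (1.35 mW)(900 s) = 1.215 J.
Photons incident: 1.215 / 6.286×10⁻¹⁹ = 1.933×10¹⁸, i.e. 1.933×10¹⁸/6.022×10²³ = 3.210×10⁻⁶ mol.
Product: Φ × n_abs = 0.458 × 3.210×10⁻⁶ = 1.470×10⁻⁶ mol.
As a count: 1.470×10⁻⁶ × 6.022×10²³ = 8.9×10¹⁷.

8.9×10¹⁷ molecules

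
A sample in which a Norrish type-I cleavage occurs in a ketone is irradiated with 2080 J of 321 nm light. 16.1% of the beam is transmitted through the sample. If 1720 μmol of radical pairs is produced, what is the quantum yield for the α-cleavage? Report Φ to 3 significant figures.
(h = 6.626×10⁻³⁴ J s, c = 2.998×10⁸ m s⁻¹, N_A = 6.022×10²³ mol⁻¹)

Product: 1720 μmol = 0.00172 mol.
Photon energy at 321 nm: hc/λ = (6.626×10⁻³⁴)(2.998×10⁸)/(321×10⁻⁹) = 6.188×10⁻¹⁹ J.
Photons incident: 2080 / 6.188×10⁻¹⁹ = 3.361×10²¹, i.e. 3.361×10²¹/6.022×10²³ = 0.005581 mol.
Fraction absorbed: 1 − 16.1/100 = 0.8390.
Photons absorbed: 0.8390 × 0.005581 = 0.004682 mol.
Φ = 0.00172 mol / 0.004682 mol photons = 0.367.

Φ = 0.367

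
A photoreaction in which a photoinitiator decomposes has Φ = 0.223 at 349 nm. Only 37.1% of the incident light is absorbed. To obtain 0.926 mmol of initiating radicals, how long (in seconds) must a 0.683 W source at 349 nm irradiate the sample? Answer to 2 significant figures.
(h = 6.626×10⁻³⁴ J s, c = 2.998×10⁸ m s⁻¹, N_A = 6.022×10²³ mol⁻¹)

t ≈ 5600 s

Product: 0.926 mmol = 9.26×10⁻⁴ mol.
Photons that must be absorbed: 9.26×10⁻⁴ / 0.223 = 0.004152 mol.
Incident photons needed: 0.004152 / 0.371 = 0.01119 mol.
Photon energy: hc/λ = 5.692×10⁻¹⁹ J; per mole, 3.428×10⁵ J mol⁻¹.
Energy required: 0.01119 × 3.428×10⁵ = 3836 J.
Time: 3836 J / 0.683 W = 5600 s.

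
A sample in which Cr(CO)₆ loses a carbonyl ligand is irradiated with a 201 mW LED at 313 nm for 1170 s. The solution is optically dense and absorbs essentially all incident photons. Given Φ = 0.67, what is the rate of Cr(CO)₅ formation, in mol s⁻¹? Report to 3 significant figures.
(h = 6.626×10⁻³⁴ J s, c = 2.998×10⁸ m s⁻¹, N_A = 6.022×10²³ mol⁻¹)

3.52×10⁻⁷ mol s⁻¹

Photon energy at 313 nm: hc/λ = (6.626×10⁻³⁴)(2.998×10⁸)/(313×10⁻⁹) = 6.347×10⁻¹⁹ J.
Energy delivered: (201 mW)(1170 s) = 235.2 J.
Photons incident: 235.2 / 6.347×10⁻¹⁹ = 3.706×10²⁰, i.e. 3.706×10²⁰/6.022×10²³ = 6.154×10⁻⁴ mol.
Product formed: 0.67 × 6.154×10⁻⁴ = 4.123×10⁻⁴ mol.
Rate: 4.123×10⁻⁴ / 1170 s = 3.52×10⁻⁷ mol s⁻¹.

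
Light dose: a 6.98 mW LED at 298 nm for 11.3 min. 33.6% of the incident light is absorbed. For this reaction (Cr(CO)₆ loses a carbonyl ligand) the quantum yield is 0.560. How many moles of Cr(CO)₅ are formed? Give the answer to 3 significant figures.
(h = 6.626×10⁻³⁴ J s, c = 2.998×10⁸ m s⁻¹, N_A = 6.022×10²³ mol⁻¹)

2.22×10⁻⁶ mol

Photon energy at 298 nm: hc/λ = (6.626×10⁻³⁴)(2.998×10⁸)/(298×10⁻⁹) = 6.666×10⁻¹⁹ J.
Energy delivered: (6.98 mW)(678 s) = 4.732 J.
Photons incident: 4.732 / 6.666×10⁻¹⁹ = 7.099×10¹⁸, i.e. 7.099×10¹⁸/6.022×10²³ = 1.179×10⁻⁵ mol.
Photons absorbed: 0.336 × 1.179×10⁻⁵ = 3.961×10⁻⁶ mol.
Product: Φ × n_abs = 0.560 × 3.961×10⁻⁶ = 2.218×10⁻⁶ mol.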